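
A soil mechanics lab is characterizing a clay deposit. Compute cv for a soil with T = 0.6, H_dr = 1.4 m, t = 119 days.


Using cv = T * H_dr^2 / t
H_dr^2 = 1.4^2 = 1.96
cv = 0.6 * 1.96 / 119
cv = 0.00988 m^2/day


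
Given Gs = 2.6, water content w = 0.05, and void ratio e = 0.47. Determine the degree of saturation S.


Using S = Gs * w / e
S = 2.6 * 0.05 / 0.47
S = 0.2766


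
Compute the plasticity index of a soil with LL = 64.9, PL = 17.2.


Using PI = LL - PL
PI = 64.9 - 17.2
PI = 47.7


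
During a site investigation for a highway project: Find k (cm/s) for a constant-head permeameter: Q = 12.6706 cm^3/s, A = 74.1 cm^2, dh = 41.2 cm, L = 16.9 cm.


Compute hydraulic gradient:
i = dh / L = 41.2 / 16.9 = 2.43787
Then apply Darcy's law:
k = Q / (A * i)
k = 12.6706 / (74.1 * 2.43787)
k = 12.6706 / 180.646
k = 0.07014 cm/s


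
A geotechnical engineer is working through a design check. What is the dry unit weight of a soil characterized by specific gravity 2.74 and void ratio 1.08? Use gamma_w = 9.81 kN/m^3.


Using gamma_d = Gs * gamma_w / (1 + e)
gamma_d = 2.74 * 9.81 / (1 + 1.08)
gamma_d = 2.74 * 9.81 / 2.08
gamma_d = 12.923 kN/m^3


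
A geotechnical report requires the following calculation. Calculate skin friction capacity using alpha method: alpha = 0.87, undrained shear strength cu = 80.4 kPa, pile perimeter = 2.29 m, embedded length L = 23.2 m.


Result: 3716.2 kN

Derivation:
Using Qs = alpha * cu * perimeter * L
Qs = 0.87 * 80.4 * 2.29 * 23.2
Qs = 3716.2 kN


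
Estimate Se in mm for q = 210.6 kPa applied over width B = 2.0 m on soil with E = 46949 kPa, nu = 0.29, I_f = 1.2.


Using Se = q * B * (1 - nu^2) * I_f / E
1 - nu^2 = 1 - 0.29^2 = 0.9159
Se = 210.6 * 2.0 * 0.9159 * 1.2 / 46949
Se = 0.009860 m
Convert to mm: Se = 0.009860 * 1000 = 9.86 mm


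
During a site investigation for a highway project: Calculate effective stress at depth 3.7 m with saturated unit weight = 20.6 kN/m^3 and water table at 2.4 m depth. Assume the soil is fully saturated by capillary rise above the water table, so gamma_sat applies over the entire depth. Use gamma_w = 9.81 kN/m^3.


Total stress = gamma_sat * depth
sigma = 20.6 * 3.7 = 76.22 kPa
Pore water pressure u = gamma_w * (depth - d_wt)
u = 9.81 * (3.7 - 2.4) = 12.753 kPa
Effective stress = sigma - u
sigma' = 76.22 - 12.753 = 63.47 kPa


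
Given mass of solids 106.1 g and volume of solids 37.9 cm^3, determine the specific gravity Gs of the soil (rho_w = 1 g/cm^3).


Result: 2.799

Derivation:
Using Gs = m_s / (V_s * rho_w)
Since rho_w = 1 g/cm^3:
Gs = 106.1 / 37.9
Gs = 2.799


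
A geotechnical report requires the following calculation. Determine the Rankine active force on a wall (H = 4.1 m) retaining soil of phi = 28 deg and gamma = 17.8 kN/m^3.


Compute active earth pressure coefficient:
Ka = tan^2(45 - phi/2) = tan^2(31.0) = 0.361033
Compute active force:
Pa = 0.5 * Ka * gamma * H^2
Pa = 0.5 * 0.361033 * 17.8 * 4.1^2
Pa = 54.01 kN/m


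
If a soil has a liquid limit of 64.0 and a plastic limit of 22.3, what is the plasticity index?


Using PI = LL - PL
PI = 64.0 - 22.3
PI = 41.7


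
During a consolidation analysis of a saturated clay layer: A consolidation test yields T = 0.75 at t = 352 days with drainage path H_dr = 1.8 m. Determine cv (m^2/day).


Using cv = T * H_dr^2 / t
H_dr^2 = 1.8^2 = 3.24
cv = 0.75 * 3.24 / 352
cv = 0.0069 m^2/day


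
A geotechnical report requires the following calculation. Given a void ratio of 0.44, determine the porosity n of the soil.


Result: 0.3056

Derivation:
Using the relation n = e / (1 + e)
n = 0.44 / (1 + 0.44)
n = 0.44 / 1.44
n = 0.3056


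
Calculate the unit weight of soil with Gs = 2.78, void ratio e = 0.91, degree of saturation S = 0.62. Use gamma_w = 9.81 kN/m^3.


Result: 17.176 kN/m^3

Derivation:
Using gamma = gamma_w * (Gs + S*e) / (1 + e)
Numerator: Gs + S*e = 2.78 + 0.62*0.91 = 3.3442
Denominator: 1 + e = 1 + 0.91 = 1.91
gamma = 9.81 * 3.3442 / 1.91
gamma = 17.176 kN/m^3


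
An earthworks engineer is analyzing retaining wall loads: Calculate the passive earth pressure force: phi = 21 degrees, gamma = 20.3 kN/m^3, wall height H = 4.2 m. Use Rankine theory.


Compute passive earth pressure coefficient:
Kp = tan^2(45 + phi/2) = tan^2(55.5) = 2.117051
Compute passive force:
Pp = 0.5 * Kp * gamma * H^2
Pp = 0.5 * 2.117051 * 20.3 * 4.2^2
Pp = 379.05 kN/m


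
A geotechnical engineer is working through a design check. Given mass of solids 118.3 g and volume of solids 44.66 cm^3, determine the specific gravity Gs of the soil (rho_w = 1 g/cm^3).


Using Gs = m_s / (V_s * rho_w)
Since rho_w = 1 g/cm^3:
Gs = 118.3 / 44.66
Gs = 2.649


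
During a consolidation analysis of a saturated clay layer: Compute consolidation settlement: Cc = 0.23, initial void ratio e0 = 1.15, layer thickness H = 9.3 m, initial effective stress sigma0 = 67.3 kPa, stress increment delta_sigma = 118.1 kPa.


Using Sc = Cc * H / (1 + e0) * log10((sigma0 + delta_sigma) / sigma0)
Stress ratio = (67.3 + 118.1) / 67.3 = 2.75483
log10(2.75483) = 0.440095
Cc * H / (1 + e0) = 0.23 * 9.3 / (1 + 1.15) = 0.994884
Sc = 0.994884 * 0.440095
Sc = 0.4378 m


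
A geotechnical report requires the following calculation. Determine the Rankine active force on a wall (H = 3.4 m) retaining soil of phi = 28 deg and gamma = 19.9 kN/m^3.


Result: 41.53 kN/m

Derivation:
Compute active earth pressure coefficient:
Ka = tan^2(45 - phi/2) = tan^2(31.0) = 0.361033
Compute active force:
Pa = 0.5 * Ka * gamma * H^2
Pa = 0.5 * 0.361033 * 19.9 * 3.4^2
Pa = 41.53 kN/m


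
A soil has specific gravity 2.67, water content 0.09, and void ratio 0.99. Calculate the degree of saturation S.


Using S = Gs * w / e
S = 2.67 * 0.09 / 0.99
S = 0.2427


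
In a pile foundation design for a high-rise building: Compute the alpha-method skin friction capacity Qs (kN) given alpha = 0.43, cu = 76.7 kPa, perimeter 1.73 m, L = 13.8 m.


Using Qs = alpha * cu * perimeter * L
Qs = 0.43 * 76.7 * 1.73 * 13.8
Qs = 787.39 kN


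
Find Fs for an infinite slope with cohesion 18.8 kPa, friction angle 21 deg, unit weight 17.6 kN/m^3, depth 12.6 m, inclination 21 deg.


Result: 1.253

Derivation:
Using Fs = c / (gamma*H*sin(beta)*cos(beta)) + tan(phi)/tan(beta)
Cohesion contribution = 18.8 / (17.6*12.6*sin(21)*cos(21))
Cohesion contribution = 0.253392
Friction contribution = tan(21)/tan(21) = 1
Fs = 0.253392 + 1
Fs = 1.253


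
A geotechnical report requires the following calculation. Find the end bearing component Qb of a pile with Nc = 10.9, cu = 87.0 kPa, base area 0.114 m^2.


Result: 108.11 kN

Derivation:
Using Qb = Nc * cu * Ab
Qb = 10.9 * 87.0 * 0.114
Qb = 108.11 kN


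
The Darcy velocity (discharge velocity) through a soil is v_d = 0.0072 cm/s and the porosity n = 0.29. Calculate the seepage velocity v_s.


Result: 0.02483 cm/s

Derivation:
Using v_s = v_d / n
v_s = 0.0072 / 0.29
v_s = 0.02483 cm/s


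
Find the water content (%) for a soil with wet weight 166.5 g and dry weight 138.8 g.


Result: 19.96 %

Derivation:
Using w = (m_wet - m_dry) / m_dry * 100
m_wet - m_dry = 166.5 - 138.8 = 27.7 g
w = 27.7 / 138.8 * 100
w = 19.96 %


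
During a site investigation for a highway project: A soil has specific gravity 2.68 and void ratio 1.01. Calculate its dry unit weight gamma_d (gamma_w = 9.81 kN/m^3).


Result: 13.08 kN/m^3

Derivation:
Using gamma_d = Gs * gamma_w / (1 + e)
gamma_d = 2.68 * 9.81 / (1 + 1.01)
gamma_d = 2.68 * 9.81 / 2.01
gamma_d = 13.08 kN/m^3


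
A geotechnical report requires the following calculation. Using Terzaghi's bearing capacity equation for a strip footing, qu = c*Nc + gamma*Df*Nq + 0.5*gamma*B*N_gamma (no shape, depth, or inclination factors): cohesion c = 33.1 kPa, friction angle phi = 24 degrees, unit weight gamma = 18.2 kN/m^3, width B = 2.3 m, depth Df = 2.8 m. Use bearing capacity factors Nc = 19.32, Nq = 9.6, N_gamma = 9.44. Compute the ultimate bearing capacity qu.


Compute qu = c*Nc + gamma*Df*Nq + 0.5*gamma*B*N_gamma
Term 1: 33.1 * 19.32 = 639.492
Term 2: 18.2 * 2.8 * 9.6 = 489.216
Term 3: 0.5 * 18.2 * 2.3 * 9.44 = 197.5792
qu = 639.492 + 489.216 + 197.5792
qu = 1326.29 kPa


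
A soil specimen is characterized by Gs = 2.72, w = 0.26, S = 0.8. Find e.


Result: 0.884

Derivation:
Using the relation e = Gs * w / S
e = 2.72 * 0.26 / 0.8
e = 0.884


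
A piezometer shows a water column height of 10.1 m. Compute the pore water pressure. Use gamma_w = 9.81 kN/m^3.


Result: 99.08 kPa

Derivation:
Using u = gamma_w * h_w
u = 9.81 * 10.1
u = 99.08 kPa


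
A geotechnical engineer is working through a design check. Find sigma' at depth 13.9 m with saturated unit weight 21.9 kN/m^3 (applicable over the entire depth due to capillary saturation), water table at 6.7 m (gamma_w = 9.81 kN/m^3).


Total stress = gamma_sat * depth
sigma = 21.9 * 13.9 = 304.41 kPa
Pore water pressure u = gamma_w * (depth - d_wt)
u = 9.81 * (13.9 - 6.7) = 70.632 kPa
Effective stress = sigma - u
sigma' = 304.41 - 70.632 = 233.78 kPa


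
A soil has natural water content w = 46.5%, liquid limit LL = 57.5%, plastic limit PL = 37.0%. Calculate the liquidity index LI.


First compute the plasticity index:
PI = LL - PL = 57.5 - 37.0 = 20.5
Then compute the liquidity index:
LI = (w - PL) / PI
LI = (46.5 - 37.0) / 20.5
LI = 0.463


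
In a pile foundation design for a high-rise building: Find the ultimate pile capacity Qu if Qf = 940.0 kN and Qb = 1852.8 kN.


Result: 2792.8 kN

Derivation:
Using Qu = Qf + Qb
Qu = 940.0 + 1852.8
Qu = 2792.8 kN


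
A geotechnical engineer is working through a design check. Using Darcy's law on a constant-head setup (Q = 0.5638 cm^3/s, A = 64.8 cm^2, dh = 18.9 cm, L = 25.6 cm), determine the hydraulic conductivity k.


Compute hydraulic gradient:
i = dh / L = 18.9 / 25.6 = 0.738281
Then apply Darcy's law:
k = Q / (A * i)
k = 0.5638 / (64.8 * 0.738281)
k = 0.5638 / 47.8406
k = 0.011785 cm/s


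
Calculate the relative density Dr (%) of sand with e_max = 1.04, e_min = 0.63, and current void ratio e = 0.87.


Result: 41.46 %

Derivation:
Using Dr = (e_max - e) / (e_max - e_min) * 100
e_max - e = 1.04 - 0.87 = 0.17
e_max - e_min = 1.04 - 0.63 = 0.41
Dr = 0.17 / 0.41 * 100
Dr = 41.46 %


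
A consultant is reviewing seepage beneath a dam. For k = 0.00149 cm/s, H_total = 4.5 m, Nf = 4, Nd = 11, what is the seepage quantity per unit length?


Convert k to m/s for unit consistency with H:
k = 0.00149 cm/s = 0.00149 / 100 m/s = 1.49e-05 m/s
Using q = k * H * Nf / Nd
Nf / Nd = 4 / 11 = 0.3636
q = 1.49e-05 * 4.5 * 0.3636
q = 2.438e-05 m^3/s per m


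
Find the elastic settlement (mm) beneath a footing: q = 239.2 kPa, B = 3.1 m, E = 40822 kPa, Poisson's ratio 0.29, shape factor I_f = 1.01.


Using Se = q * B * (1 - nu^2) * I_f / E
1 - nu^2 = 1 - 0.29^2 = 0.9159
Se = 239.2 * 3.1 * 0.9159 * 1.01 / 40822
Se = 0.016803 m
Convert to mm: Se = 0.016803 * 1000 = 16.803 mm


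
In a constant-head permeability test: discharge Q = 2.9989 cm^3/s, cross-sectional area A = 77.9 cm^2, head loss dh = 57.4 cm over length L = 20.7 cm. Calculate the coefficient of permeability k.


Compute hydraulic gradient:
i = dh / L = 57.4 / 20.7 = 2.77295
Then apply Darcy's law:
k = Q / (A * i)
k = 2.9989 / (77.9 * 2.77295)
k = 2.9989 / 216.013
k = 0.013883 cm/s


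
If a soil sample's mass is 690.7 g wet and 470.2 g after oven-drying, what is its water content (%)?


Result: 46.89 %

Derivation:
Using w = (m_wet - m_dry) / m_dry * 100
m_wet - m_dry = 690.7 - 470.2 = 220.5 g
w = 220.5 / 470.2 * 100
w = 46.89 %


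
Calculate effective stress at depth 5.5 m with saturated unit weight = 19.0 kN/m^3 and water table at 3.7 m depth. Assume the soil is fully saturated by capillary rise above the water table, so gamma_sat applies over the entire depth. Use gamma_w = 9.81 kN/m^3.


Result: 86.84 kPa

Derivation:
Total stress = gamma_sat * depth
sigma = 19.0 * 5.5 = 104.5 kPa
Pore water pressure u = gamma_w * (depth - d_wt)
u = 9.81 * (5.5 - 3.7) = 17.658 kPa
Effective stress = sigma - u
sigma' = 104.5 - 17.658 = 86.84 kPa


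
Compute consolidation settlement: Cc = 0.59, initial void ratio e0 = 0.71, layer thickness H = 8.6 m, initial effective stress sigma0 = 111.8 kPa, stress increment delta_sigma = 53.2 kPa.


Using Sc = Cc * H / (1 + e0) * log10((sigma0 + delta_sigma) / sigma0)
Stress ratio = (111.8 + 53.2) / 111.8 = 1.47585
log10(1.47585) = 0.169042
Cc * H / (1 + e0) = 0.59 * 8.6 / (1 + 0.71) = 2.96725
Sc = 2.96725 * 0.169042
Sc = 0.5016 m


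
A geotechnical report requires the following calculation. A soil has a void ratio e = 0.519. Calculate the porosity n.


Using the relation n = e / (1 + e)
n = 0.519 / (1 + 0.519)
n = 0.519 / 1.519
n = 0.3417


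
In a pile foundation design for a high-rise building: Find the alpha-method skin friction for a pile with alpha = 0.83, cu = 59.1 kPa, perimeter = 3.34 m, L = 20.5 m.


Using Qs = alpha * cu * perimeter * L
Qs = 0.83 * 59.1 * 3.34 * 20.5
Qs = 3358.66 kN


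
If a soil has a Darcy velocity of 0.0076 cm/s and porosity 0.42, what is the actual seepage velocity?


Result: 0.0181 cm/s

Derivation:
Using v_s = v_d / n
v_s = 0.0076 / 0.42
v_s = 0.0181 cm/s


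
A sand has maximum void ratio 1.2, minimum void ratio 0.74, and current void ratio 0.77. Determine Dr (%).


Result: 93.48 %

Derivation:
Using Dr = (e_max - e) / (e_max - e_min) * 100
e_max - e = 1.2 - 0.77 = 0.43
e_max - e_min = 1.2 - 0.74 = 0.46
Dr = 0.43 / 0.46 * 100
Dr = 93.48 %


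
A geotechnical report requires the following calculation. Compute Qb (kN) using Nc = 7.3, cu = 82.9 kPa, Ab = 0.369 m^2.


Using Qb = Nc * cu * Ab
Qb = 7.3 * 82.9 * 0.369
Qb = 223.31 kN


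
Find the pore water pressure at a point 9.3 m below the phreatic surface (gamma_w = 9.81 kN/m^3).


Using u = gamma_w * h_w
u = 9.81 * 9.3
u = 91.23 kPa


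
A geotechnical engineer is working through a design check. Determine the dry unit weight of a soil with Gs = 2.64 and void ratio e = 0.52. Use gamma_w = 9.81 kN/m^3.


Result: 17.038 kN/m^3

Derivation:
Using gamma_d = Gs * gamma_w / (1 + e)
gamma_d = 2.64 * 9.81 / (1 + 0.52)
gamma_d = 2.64 * 9.81 / 1.52
gamma_d = 17.038 kN/m^3


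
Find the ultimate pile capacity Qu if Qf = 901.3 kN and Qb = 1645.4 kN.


Using Qu = Qf + Qb
Qu = 901.3 + 1645.4
Qu = 2546.7 kN


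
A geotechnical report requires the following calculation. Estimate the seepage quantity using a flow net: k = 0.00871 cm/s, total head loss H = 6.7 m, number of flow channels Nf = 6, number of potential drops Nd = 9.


Convert k to m/s for unit consistency with H:
k = 0.00871 cm/s = 0.00871 / 100 m/s = 8.71e-05 m/s
Using q = k * H * Nf / Nd
Nf / Nd = 6 / 9 = 0.6667
q = 8.71e-05 * 6.7 * 0.6667
q = 0.000389 m^3/s per m


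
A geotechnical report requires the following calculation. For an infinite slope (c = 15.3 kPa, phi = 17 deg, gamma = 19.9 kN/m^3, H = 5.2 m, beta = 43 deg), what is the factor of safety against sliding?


Result: 0.624

Derivation:
Using Fs = c / (gamma*H*sin(beta)*cos(beta)) + tan(phi)/tan(beta)
Cohesion contribution = 15.3 / (19.9*5.2*sin(43)*cos(43))
Cohesion contribution = 0.296431
Friction contribution = tan(17)/tan(43) = 0.327856
Fs = 0.296431 + 0.327856
Fs = 0.624


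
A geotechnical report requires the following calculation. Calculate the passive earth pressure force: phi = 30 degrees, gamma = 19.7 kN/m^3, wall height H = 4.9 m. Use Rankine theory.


Compute passive earth pressure coefficient:
Kp = tan^2(45 + phi/2) = tan^2(60.0) = 3
Compute passive force:
Pp = 0.5 * Kp * gamma * H^2
Pp = 0.5 * 3 * 19.7 * 4.9^2
Pp = 709.5 kN/m


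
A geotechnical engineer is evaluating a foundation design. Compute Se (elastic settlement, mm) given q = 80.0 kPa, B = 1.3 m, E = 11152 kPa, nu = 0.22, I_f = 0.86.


Result: 7.632 mm

Derivation:
Using Se = q * B * (1 - nu^2) * I_f / E
1 - nu^2 = 1 - 0.22^2 = 0.9516
Se = 80.0 * 1.3 * 0.9516 * 0.86 / 11152
Se = 0.007632 m
Convert to mm: Se = 0.007632 * 1000 = 7.632 mm


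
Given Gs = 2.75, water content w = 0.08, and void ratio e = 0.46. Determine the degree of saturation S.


Using S = Gs * w / e
S = 2.75 * 0.08 / 0.46
S = 0.4783


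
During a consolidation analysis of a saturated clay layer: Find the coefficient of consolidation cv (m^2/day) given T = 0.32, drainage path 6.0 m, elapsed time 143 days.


Result: 0.08056 m^2/day

Derivation:
Using cv = T * H_dr^2 / t
H_dr^2 = 6.0^2 = 36.0
cv = 0.32 * 36.0 / 143
cv = 0.08056 m^2/day


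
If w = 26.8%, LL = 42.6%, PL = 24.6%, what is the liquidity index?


Result: 0.122

Derivation:
First compute the plasticity index:
PI = LL - PL = 42.6 - 24.6 = 18.0
Then compute the liquidity index:
LI = (w - PL) / PI
LI = (26.8 - 24.6) / 18.0
LI = 0.122


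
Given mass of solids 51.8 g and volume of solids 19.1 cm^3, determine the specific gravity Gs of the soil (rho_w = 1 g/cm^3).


Using Gs = m_s / (V_s * rho_w)
Since rho_w = 1 g/cm^3:
Gs = 51.8 / 19.1
Gs = 2.712


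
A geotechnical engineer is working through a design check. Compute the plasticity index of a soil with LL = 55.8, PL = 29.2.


Result: 26.6

Derivation:
Using PI = LL - PL
PI = 55.8 - 29.2
PI = 26.6


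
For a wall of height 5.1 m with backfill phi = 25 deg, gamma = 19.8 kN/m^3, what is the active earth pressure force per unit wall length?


Result: 104.51 kN/m

Derivation:
Compute active earth pressure coefficient:
Ka = tan^2(45 - phi/2) = tan^2(32.5) = 0.405859
Compute active force:
Pa = 0.5 * Ka * gamma * H^2
Pa = 0.5 * 0.405859 * 19.8 * 5.1^2
Pa = 104.51 kN/m


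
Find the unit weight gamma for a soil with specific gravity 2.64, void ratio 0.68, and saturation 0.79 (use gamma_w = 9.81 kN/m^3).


Using gamma = gamma_w * (Gs + S*e) / (1 + e)
Numerator: Gs + S*e = 2.64 + 0.79*0.68 = 3.1772
Denominator: 1 + e = 1 + 0.68 = 1.68
gamma = 9.81 * 3.1772 / 1.68
gamma = 18.553 kN/m^3


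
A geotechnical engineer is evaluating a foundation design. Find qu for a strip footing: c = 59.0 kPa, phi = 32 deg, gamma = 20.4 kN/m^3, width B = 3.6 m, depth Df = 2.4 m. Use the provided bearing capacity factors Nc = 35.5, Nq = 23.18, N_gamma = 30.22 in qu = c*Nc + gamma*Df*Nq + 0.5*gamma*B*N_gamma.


Compute qu = c*Nc + gamma*Df*Nq + 0.5*gamma*B*N_gamma
Term 1: 59.0 * 35.5 = 2094.5
Term 2: 20.4 * 2.4 * 23.18 = 1134.8928
Term 3: 0.5 * 20.4 * 3.6 * 30.22 = 1109.6784
qu = 2094.5 + 1134.8928 + 1109.6784
qu = 4339.07 kPa


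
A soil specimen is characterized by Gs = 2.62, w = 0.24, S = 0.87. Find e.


Using the relation e = Gs * w / S
e = 2.62 * 0.24 / 0.87
e = 0.7228


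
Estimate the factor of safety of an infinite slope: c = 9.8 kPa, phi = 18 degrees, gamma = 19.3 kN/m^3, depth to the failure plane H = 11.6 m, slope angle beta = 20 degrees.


Result: 1.029

Derivation:
Using Fs = c / (gamma*H*sin(beta)*cos(beta)) + tan(phi)/tan(beta)
Cohesion contribution = 9.8 / (19.3*11.6*sin(20)*cos(20))
Cohesion contribution = 0.136199
Friction contribution = tan(18)/tan(20) = 0.89271
Fs = 0.136199 + 0.89271
Fs = 1.029


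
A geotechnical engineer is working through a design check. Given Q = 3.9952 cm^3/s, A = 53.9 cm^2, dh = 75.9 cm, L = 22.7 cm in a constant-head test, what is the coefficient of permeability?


Compute hydraulic gradient:
i = dh / L = 75.9 / 22.7 = 3.34361
Then apply Darcy's law:
k = Q / (A * i)
k = 3.9952 / (53.9 * 3.34361)
k = 3.9952 / 180.221
k = 0.022168 cm/s


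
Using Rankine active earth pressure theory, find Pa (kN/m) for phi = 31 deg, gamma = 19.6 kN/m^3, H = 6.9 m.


Result: 149.35 kN/m

Derivation:
Compute active earth pressure coefficient:
Ka = tan^2(45 - phi/2) = tan^2(29.5) = 0.320099
Compute active force:
Pa = 0.5 * Ka * gamma * H^2
Pa = 0.5 * 0.320099 * 19.6 * 6.9^2
Pa = 149.35 kN/m


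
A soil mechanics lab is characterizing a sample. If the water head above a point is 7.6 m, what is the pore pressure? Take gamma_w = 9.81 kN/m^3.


Using u = gamma_w * h_w
u = 9.81 * 7.6
u = 74.56 kPa


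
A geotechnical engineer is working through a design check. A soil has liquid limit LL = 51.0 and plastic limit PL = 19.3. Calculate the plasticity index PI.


Using PI = LL - PL
PI = 51.0 - 19.3
PI = 31.7


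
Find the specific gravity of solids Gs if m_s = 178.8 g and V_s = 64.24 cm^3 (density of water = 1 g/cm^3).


Using Gs = m_s / (V_s * rho_w)
Since rho_w = 1 g/cm^3:
Gs = 178.8 / 64.24
Gs = 2.783


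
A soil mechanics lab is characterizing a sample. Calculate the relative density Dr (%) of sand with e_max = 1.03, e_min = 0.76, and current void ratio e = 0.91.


Result: 44.44 %

Derivation:
Using Dr = (e_max - e) / (e_max - e_min) * 100
e_max - e = 1.03 - 0.91 = 0.12
e_max - e_min = 1.03 - 0.76 = 0.27
Dr = 0.12 / 0.27 * 100
Dr = 44.44 %


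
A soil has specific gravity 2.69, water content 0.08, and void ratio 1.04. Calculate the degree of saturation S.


Result: 0.2069

Derivation:
Using S = Gs * w / e
S = 2.69 * 0.08 / 1.04
S = 0.2069


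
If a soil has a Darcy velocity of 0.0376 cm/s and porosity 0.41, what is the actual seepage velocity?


Result: 0.09171 cm/s

Derivation:
Using v_s = v_d / n
v_s = 0.0376 / 0.41
v_s = 0.09171 cm/s


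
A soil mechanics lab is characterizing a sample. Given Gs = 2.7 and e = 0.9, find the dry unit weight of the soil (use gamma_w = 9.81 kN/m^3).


Result: 13.941 kN/m^3

Derivation:
Using gamma_d = Gs * gamma_w / (1 + e)
gamma_d = 2.7 * 9.81 / (1 + 0.9)
gamma_d = 2.7 * 9.81 / 1.9
gamma_d = 13.941 kN/m^3


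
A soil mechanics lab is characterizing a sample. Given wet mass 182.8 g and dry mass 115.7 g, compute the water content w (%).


Using w = (m_wet - m_dry) / m_dry * 100
m_wet - m_dry = 182.8 - 115.7 = 67.1 g
w = 67.1 / 115.7 * 100
w = 57.99 %


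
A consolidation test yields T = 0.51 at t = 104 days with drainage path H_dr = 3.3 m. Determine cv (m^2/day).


Using cv = T * H_dr^2 / t
H_dr^2 = 3.3^2 = 10.89
cv = 0.51 * 10.89 / 104
cv = 0.0534 m^2/day


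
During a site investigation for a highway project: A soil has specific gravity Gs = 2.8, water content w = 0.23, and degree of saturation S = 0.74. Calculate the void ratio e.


Result: 0.8703

Derivation:
Using the relation e = Gs * w / S
e = 2.8 * 0.23 / 0.74
e = 0.8703


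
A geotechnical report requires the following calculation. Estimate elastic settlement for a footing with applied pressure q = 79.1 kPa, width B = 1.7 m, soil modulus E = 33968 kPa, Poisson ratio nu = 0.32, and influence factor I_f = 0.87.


Using Se = q * B * (1 - nu^2) * I_f / E
1 - nu^2 = 1 - 0.32^2 = 0.8976
Se = 79.1 * 1.7 * 0.8976 * 0.87 / 33968
Se = 0.003091 m
Convert to mm: Se = 0.003091 * 1000 = 3.091 mm


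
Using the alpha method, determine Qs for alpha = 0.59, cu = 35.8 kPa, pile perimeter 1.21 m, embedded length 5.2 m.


Result: 132.9 kN

Derivation:
Using Qs = alpha * cu * perimeter * L
Qs = 0.59 * 35.8 * 1.21 * 5.2
Qs = 132.9 kN


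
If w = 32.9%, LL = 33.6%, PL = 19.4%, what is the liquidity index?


First compute the plasticity index:
PI = LL - PL = 33.6 - 19.4 = 14.2
Then compute the liquidity index:
LI = (w - PL) / PI
LI = (32.9 - 19.4) / 14.2
LI = 0.951


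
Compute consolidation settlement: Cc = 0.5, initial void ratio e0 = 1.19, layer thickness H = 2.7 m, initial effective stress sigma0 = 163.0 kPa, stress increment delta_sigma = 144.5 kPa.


Using Sc = Cc * H / (1 + e0) * log10((sigma0 + delta_sigma) / sigma0)
Stress ratio = (163.0 + 144.5) / 163.0 = 1.8865
log10(1.8865) = 0.275658
Cc * H / (1 + e0) = 0.5 * 2.7 / (1 + 1.19) = 0.616438
Sc = 0.616438 * 0.275658
Sc = 0.1699 m


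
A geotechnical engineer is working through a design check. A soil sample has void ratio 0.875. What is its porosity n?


Using the relation n = e / (1 + e)
n = 0.875 / (1 + 0.875)
n = 0.875 / 1.875
n = 0.4667


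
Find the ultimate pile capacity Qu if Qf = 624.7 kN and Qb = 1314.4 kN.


Result: 1939.1 kN

Derivation:
Using Qu = Qf + Qb
Qu = 624.7 + 1314.4
Qu = 1939.1 kN


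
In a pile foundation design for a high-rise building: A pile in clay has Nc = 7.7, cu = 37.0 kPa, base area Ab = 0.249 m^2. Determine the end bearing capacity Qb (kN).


Using Qb = Nc * cu * Ab
Qb = 7.7 * 37.0 * 0.249
Qb = 70.94 kN


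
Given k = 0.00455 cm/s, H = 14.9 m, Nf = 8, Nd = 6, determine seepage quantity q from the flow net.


Result: 0.0009039 m^3/s per m

Derivation:
Convert k to m/s for unit consistency with H:
k = 0.00455 cm/s = 0.00455 / 100 m/s = 4.55e-05 m/s
Using q = k * H * Nf / Nd
Nf / Nd = 8 / 6 = 1.3333
q = 4.55e-05 * 14.9 * 1.3333
q = 0.0009039 m^3/s per m


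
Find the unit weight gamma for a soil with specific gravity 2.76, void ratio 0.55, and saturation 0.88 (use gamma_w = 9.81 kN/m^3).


Result: 20.531 kN/m^3

Derivation:
Using gamma = gamma_w * (Gs + S*e) / (1 + e)
Numerator: Gs + S*e = 2.76 + 0.88*0.55 = 3.244
Denominator: 1 + e = 1 + 0.55 = 1.55
gamma = 9.81 * 3.244 / 1.55
gamma = 20.531 kN/m^3


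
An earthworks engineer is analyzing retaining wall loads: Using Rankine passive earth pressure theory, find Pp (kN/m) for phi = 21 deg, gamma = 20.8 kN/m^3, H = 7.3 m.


Result: 1173.3 kN/m

Derivation:
Compute passive earth pressure coefficient:
Kp = tan^2(45 + phi/2) = tan^2(55.5) = 2.117051
Compute passive force:
Pp = 0.5 * Kp * gamma * H^2
Pp = 0.5 * 2.117051 * 20.8 * 7.3^2
Pp = 1173.3 kN/m


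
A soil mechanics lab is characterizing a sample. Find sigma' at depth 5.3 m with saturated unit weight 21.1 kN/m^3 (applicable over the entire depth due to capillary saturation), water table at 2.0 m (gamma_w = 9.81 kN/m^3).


Total stress = gamma_sat * depth
sigma = 21.1 * 5.3 = 111.83 kPa
Pore water pressure u = gamma_w * (depth - d_wt)
u = 9.81 * (5.3 - 2.0) = 32.373 kPa
Effective stress = sigma - u
sigma' = 111.83 - 32.373 = 79.46 kPa


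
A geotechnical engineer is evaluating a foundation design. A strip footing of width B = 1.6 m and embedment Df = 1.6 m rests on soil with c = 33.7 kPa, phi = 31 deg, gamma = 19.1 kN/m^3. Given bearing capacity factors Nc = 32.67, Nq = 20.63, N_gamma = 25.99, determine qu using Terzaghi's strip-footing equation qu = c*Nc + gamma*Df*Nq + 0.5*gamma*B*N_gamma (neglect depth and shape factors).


Result: 2128.56 kPa

Derivation:
Compute qu = c*Nc + gamma*Df*Nq + 0.5*gamma*B*N_gamma
Term 1: 33.7 * 32.67 = 1100.979
Term 2: 19.1 * 1.6 * 20.63 = 630.4528
Term 3: 0.5 * 19.1 * 1.6 * 25.99 = 397.1272
qu = 1100.979 + 630.4528 + 397.1272
qu = 2128.56 kPa


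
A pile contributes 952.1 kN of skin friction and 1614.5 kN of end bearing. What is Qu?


Result: 2566.6 kN

Derivation:
Using Qu = Qf + Qb
Qu = 952.1 + 1614.5
Qu = 2566.6 kN


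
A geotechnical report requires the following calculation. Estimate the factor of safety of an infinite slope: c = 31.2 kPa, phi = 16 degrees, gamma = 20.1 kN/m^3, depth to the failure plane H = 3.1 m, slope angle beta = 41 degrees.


Using Fs = c / (gamma*H*sin(beta)*cos(beta)) + tan(phi)/tan(beta)
Cohesion contribution = 31.2 / (20.1*3.1*sin(41)*cos(41))
Cohesion contribution = 1.01129
Friction contribution = tan(16)/tan(41) = 0.329863
Fs = 1.01129 + 0.329863
Fs = 1.341


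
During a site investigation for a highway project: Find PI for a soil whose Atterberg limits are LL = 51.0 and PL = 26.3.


Result: 24.7

Derivation:
Using PI = LL - PL
PI = 51.0 - 26.3
PI = 24.7


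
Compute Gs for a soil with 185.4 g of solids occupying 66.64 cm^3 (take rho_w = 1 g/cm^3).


Using Gs = m_s / (V_s * rho_w)
Since rho_w = 1 g/cm^3:
Gs = 185.4 / 66.64
Gs = 2.782


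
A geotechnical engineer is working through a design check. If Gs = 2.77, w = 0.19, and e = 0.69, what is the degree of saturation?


Result: 0.7628

Derivation:
Using S = Gs * w / e
S = 2.77 * 0.19 / 0.69
S = 0.7628


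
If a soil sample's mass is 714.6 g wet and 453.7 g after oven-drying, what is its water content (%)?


Using w = (m_wet - m_dry) / m_dry * 100
m_wet - m_dry = 714.6 - 453.7 = 260.9 g
w = 260.9 / 453.7 * 100
w = 57.5 %


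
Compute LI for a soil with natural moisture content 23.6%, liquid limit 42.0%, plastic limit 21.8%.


Result: 0.089

Derivation:
First compute the plasticity index:
PI = LL - PL = 42.0 - 21.8 = 20.2
Then compute the liquidity index:
LI = (w - PL) / PI
LI = (23.6 - 21.8) / 20.2
LI = 0.089


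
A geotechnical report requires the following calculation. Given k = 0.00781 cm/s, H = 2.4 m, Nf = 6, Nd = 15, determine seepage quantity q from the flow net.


Result: 7.498e-05 m^3/s per m

Derivation:
Convert k to m/s for unit consistency with H:
k = 0.00781 cm/s = 0.00781 / 100 m/s = 7.81e-05 m/s
Using q = k * H * Nf / Nd
Nf / Nd = 6 / 15 = 0.4
q = 7.81e-05 * 2.4 * 0.4
q = 7.498e-05 m^3/s per m


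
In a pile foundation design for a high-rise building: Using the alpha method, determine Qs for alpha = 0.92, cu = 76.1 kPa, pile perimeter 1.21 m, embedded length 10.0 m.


Result: 847.15 kN

Derivation:
Using Qs = alpha * cu * perimeter * L
Qs = 0.92 * 76.1 * 1.21 * 10.0
Qs = 847.15 kN


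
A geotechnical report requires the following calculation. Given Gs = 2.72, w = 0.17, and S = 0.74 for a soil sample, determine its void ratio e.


Result: 0.6249

Derivation:
Using the relation e = Gs * w / S
e = 2.72 * 0.17 / 0.74
e = 0.6249


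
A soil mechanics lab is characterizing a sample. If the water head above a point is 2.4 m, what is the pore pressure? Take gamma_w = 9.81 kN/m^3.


Result: 23.54 kPa

Derivation:
Using u = gamma_w * h_w
u = 9.81 * 2.4
u = 23.54 kPa


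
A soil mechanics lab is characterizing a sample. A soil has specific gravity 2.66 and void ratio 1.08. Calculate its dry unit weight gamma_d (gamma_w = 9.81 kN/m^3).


Result: 12.545 kN/m^3

Derivation:
Using gamma_d = Gs * gamma_w / (1 + e)
gamma_d = 2.66 * 9.81 / (1 + 1.08)
gamma_d = 2.66 * 9.81 / 2.08
gamma_d = 12.545 kN/m^3


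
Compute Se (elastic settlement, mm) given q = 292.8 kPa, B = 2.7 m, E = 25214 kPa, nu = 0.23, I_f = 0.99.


Using Se = q * B * (1 - nu^2) * I_f / E
1 - nu^2 = 1 - 0.23^2 = 0.9471
Se = 292.8 * 2.7 * 0.9471 * 0.99 / 25214
Se = 0.029398 m
Convert to mm: Se = 0.029398 * 1000 = 29.398 mm


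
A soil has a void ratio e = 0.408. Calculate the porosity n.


Using the relation n = e / (1 + e)
n = 0.408 / (1 + 0.408)
n = 0.408 / 1.408
n = 0.2898


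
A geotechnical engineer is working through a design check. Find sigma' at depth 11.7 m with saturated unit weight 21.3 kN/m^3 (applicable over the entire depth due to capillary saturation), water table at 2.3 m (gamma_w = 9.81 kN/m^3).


Result: 157.0 kPa

Derivation:
Total stress = gamma_sat * depth
sigma = 21.3 * 11.7 = 249.21 kPa
Pore water pressure u = gamma_w * (depth - d_wt)
u = 9.81 * (11.7 - 2.3) = 92.214 kPa
Effective stress = sigma - u
sigma' = 249.21 - 92.214 = 157.0 kPa


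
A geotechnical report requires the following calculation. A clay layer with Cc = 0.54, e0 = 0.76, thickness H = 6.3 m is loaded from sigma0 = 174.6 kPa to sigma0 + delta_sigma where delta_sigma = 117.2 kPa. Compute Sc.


Result: 0.4311 m

Derivation:
Using Sc = Cc * H / (1 + e0) * log10((sigma0 + delta_sigma) / sigma0)
Stress ratio = (174.6 + 117.2) / 174.6 = 1.67125
log10(1.67125) = 0.223041
Cc * H / (1 + e0) = 0.54 * 6.3 / (1 + 0.76) = 1.93295
Sc = 1.93295 * 0.223041
Sc = 0.4311 m


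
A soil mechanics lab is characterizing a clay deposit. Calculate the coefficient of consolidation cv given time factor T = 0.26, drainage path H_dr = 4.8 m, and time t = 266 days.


Using cv = T * H_dr^2 / t
H_dr^2 = 4.8^2 = 23.04
cv = 0.26 * 23.04 / 266
cv = 0.02252 m^2/day


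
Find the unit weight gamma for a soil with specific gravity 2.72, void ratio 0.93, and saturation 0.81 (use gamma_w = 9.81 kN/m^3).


Using gamma = gamma_w * (Gs + S*e) / (1 + e)
Numerator: Gs + S*e = 2.72 + 0.81*0.93 = 3.4733
Denominator: 1 + e = 1 + 0.93 = 1.93
gamma = 9.81 * 3.4733 / 1.93
gamma = 17.654 kN/m^3


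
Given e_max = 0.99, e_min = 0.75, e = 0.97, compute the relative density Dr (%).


Using Dr = (e_max - e) / (e_max - e_min) * 100
e_max - e = 0.99 - 0.97 = 0.02
e_max - e_min = 0.99 - 0.75 = 0.24
Dr = 0.02 / 0.24 * 100
Dr = 8.33 %


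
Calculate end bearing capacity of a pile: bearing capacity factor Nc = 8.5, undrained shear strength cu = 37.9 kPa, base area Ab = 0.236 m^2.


Using Qb = Nc * cu * Ab
Qb = 8.5 * 37.9 * 0.236
Qb = 76.03 kN


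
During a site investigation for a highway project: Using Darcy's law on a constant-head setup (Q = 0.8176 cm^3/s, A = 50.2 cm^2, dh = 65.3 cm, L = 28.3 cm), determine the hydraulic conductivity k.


Result: 0.007058 cm/s

Derivation:
Compute hydraulic gradient:
i = dh / L = 65.3 / 28.3 = 2.30742
Then apply Darcy's law:
k = Q / (A * i)
k = 0.8176 / (50.2 * 2.30742)
k = 0.8176 / 115.833
k = 0.007058 cm/s


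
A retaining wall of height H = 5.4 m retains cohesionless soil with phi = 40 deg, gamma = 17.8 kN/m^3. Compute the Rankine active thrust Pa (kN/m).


Compute active earth pressure coefficient:
Ka = tan^2(45 - phi/2) = tan^2(25.0) = 0.217443
Compute active force:
Pa = 0.5 * Ka * gamma * H^2
Pa = 0.5 * 0.217443 * 17.8 * 5.4^2
Pa = 56.43 kN/m


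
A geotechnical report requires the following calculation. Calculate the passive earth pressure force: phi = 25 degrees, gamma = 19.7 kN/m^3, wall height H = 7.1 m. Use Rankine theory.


Compute passive earth pressure coefficient:
Kp = tan^2(45 + phi/2) = tan^2(57.5) = 2.463913
Compute passive force:
Pp = 0.5 * Kp * gamma * H^2
Pp = 0.5 * 2.463913 * 19.7 * 7.1^2
Pp = 1223.43 kN/m


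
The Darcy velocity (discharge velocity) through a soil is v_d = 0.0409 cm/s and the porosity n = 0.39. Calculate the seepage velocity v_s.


Result: 0.10487 cm/s

Derivation:
Using v_s = v_d / n
v_s = 0.0409 / 0.39
v_s = 0.10487 cm/s


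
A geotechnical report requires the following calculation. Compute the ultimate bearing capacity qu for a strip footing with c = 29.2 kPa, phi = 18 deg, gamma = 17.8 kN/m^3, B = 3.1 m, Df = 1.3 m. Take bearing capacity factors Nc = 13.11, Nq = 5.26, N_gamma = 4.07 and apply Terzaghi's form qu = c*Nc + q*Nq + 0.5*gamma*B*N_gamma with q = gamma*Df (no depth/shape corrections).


Compute qu = c*Nc + gamma*Df*Nq + 0.5*gamma*B*N_gamma
Term 1: 29.2 * 13.11 = 382.812
Term 2: 17.8 * 1.3 * 5.26 = 121.7164
Term 3: 0.5 * 17.8 * 3.1 * 4.07 = 112.2913
qu = 382.812 + 121.7164 + 112.2913
qu = 616.82 kPa


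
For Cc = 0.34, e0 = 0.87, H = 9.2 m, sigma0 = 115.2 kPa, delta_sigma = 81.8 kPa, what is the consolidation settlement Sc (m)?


Result: 0.3898 m

Derivation:
Using Sc = Cc * H / (1 + e0) * log10((sigma0 + delta_sigma) / sigma0)
Stress ratio = (115.2 + 81.8) / 115.2 = 1.71007
log10(1.71007) = 0.233014
Cc * H / (1 + e0) = 0.34 * 9.2 / (1 + 0.87) = 1.67273
Sc = 1.67273 * 0.233014
Sc = 0.3898 m


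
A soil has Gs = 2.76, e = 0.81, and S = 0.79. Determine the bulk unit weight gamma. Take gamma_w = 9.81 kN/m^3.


Result: 18.427 kN/m^3

Derivation:
Using gamma = gamma_w * (Gs + S*e) / (1 + e)
Numerator: Gs + S*e = 2.76 + 0.79*0.81 = 3.3999
Denominator: 1 + e = 1 + 0.81 = 1.81
gamma = 9.81 * 3.3999 / 1.81
gamma = 18.427 kN/m^3


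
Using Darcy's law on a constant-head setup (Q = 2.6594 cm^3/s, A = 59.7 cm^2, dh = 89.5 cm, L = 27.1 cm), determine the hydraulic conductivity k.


Compute hydraulic gradient:
i = dh / L = 89.5 / 27.1 = 3.30258
Then apply Darcy's law:
k = Q / (A * i)
k = 2.6594 / (59.7 * 3.30258)
k = 2.6594 / 197.164
k = 0.013488 cm/s


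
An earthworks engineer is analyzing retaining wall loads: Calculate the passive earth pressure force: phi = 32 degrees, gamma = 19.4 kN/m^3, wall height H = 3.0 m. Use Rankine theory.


Result: 284.13 kN/m

Derivation:
Compute passive earth pressure coefficient:
Kp = tan^2(45 + phi/2) = tan^2(61.0) = 3.254588
Compute passive force:
Pp = 0.5 * Kp * gamma * H^2
Pp = 0.5 * 3.254588 * 19.4 * 3.0^2
Pp = 284.13 kN/m


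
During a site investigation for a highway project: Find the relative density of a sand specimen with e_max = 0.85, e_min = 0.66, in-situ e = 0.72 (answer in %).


Using Dr = (e_max - e) / (e_max - e_min) * 100
e_max - e = 0.85 - 0.72 = 0.13
e_max - e_min = 0.85 - 0.66 = 0.19
Dr = 0.13 / 0.19 * 100
Dr = 68.42 %


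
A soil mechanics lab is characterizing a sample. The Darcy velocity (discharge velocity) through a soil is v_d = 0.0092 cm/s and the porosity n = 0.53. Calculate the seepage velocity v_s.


Using v_s = v_d / n
v_s = 0.0092 / 0.53
v_s = 0.01736 cm/s


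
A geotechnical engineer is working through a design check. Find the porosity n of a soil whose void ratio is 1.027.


Result: 0.5067

Derivation:
Using the relation n = e / (1 + e)
n = 1.027 / (1 + 1.027)
n = 1.027 / 2.027
n = 0.5067


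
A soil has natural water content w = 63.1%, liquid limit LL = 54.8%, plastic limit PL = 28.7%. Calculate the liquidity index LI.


First compute the plasticity index:
PI = LL - PL = 54.8 - 28.7 = 26.1
Then compute the liquidity index:
LI = (w - PL) / PI
LI = (63.1 - 28.7) / 26.1
LI = 1.318


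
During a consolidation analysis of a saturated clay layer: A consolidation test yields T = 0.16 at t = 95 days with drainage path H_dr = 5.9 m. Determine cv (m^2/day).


Using cv = T * H_dr^2 / t
H_dr^2 = 5.9^2 = 34.81
cv = 0.16 * 34.81 / 95
cv = 0.05863 m^2/day


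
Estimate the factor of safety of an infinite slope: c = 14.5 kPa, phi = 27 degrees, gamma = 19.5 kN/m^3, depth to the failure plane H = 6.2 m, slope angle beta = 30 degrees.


Result: 1.159

Derivation:
Using Fs = c / (gamma*H*sin(beta)*cos(beta)) + tan(phi)/tan(beta)
Cohesion contribution = 14.5 / (19.5*6.2*sin(30)*cos(30))
Cohesion contribution = 0.276975
Friction contribution = tan(27)/tan(30) = 0.882524
Fs = 0.276975 + 0.882524
Fs = 1.159


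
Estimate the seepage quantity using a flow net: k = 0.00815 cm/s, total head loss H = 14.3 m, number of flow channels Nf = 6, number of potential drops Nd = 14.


Convert k to m/s for unit consistency with H:
k = 0.00815 cm/s = 0.00815 / 100 m/s = 8.15e-05 m/s
Using q = k * H * Nf / Nd
Nf / Nd = 6 / 14 = 0.4286
q = 8.15e-05 * 14.3 * 0.4286
q = 0.0004995 m^3/s per m


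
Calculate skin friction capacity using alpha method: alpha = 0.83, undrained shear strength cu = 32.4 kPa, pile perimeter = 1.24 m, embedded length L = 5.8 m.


Using Qs = alpha * cu * perimeter * L
Qs = 0.83 * 32.4 * 1.24 * 5.8
Qs = 193.41 kN


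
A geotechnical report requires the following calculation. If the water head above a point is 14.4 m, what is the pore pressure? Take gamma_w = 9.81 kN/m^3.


Using u = gamma_w * h_w
u = 9.81 * 14.4
u = 141.26 kPa


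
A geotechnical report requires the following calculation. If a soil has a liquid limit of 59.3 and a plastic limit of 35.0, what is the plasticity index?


Using PI = LL - PL
PI = 59.3 - 35.0
PI = 24.3


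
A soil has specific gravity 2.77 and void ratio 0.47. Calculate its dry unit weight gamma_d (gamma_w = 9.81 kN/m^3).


Using gamma_d = Gs * gamma_w / (1 + e)
gamma_d = 2.77 * 9.81 / (1 + 0.47)
gamma_d = 2.77 * 9.81 / 1.47
gamma_d = 18.486 kN/m^3


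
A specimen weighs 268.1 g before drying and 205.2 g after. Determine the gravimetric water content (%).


Using w = (m_wet - m_dry) / m_dry * 100
m_wet - m_dry = 268.1 - 205.2 = 62.9 g
w = 62.9 / 205.2 * 100
w = 30.65 %


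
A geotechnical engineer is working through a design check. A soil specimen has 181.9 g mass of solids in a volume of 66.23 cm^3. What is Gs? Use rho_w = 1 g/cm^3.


Using Gs = m_s / (V_s * rho_w)
Since rho_w = 1 g/cm^3:
Gs = 181.9 / 66.23
Gs = 2.746


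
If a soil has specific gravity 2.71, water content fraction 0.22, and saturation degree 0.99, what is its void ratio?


Result: 0.6022

Derivation:
Using the relation e = Gs * w / S
e = 2.71 * 0.22 / 0.99
e = 0.6022


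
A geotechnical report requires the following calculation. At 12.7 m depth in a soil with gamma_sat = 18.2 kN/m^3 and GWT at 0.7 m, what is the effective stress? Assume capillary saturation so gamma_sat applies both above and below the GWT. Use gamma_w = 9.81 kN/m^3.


Result: 113.42 kPa

Derivation:
Total stress = gamma_sat * depth
sigma = 18.2 * 12.7 = 231.14 kPa
Pore water pressure u = gamma_w * (depth - d_wt)
u = 9.81 * (12.7 - 0.7) = 117.72 kPa
Effective stress = sigma - u
sigma' = 231.14 - 117.72 = 113.42 kPa
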